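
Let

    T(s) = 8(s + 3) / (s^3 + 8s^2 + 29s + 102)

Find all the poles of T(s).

s = -1 + 4j, -1 - 4j, -6

The poles are the roots of the denominator s^3 + 8s^2 + 29s + 102 = 0.
Trying s = -6: the polynomial evaluates to 0, so (s + 6) is a factor.
Dividing out leaves s^2 + 2s + 17 = 0.
The quadratic formula then gives s = -1 ± 4j.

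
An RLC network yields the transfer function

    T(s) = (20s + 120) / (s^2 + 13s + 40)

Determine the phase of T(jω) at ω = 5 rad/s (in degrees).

At s = j5: numerator = 120 + j100, denominator = 15 + j65.
∠T = ∠num − ∠den = 39.806° − (77.005°) = -37.20°.

∠T(j5) ≈ -37.20°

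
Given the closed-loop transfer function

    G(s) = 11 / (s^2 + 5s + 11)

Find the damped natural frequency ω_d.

Comparing s^2 + 5s + 11 to s^2 + 2ζωₙs + ωₙ²: ωₙ = √11 ≈ 3.317 rad/s and ζ = 5/(2·√11) ≈ 0.7538.
ζωₙ = 5/2 = 2.5, so ω_d = ωₙ√(1−ζ²) = √(ωₙ² − (ζωₙ)²) = √(11 − 2.5²) = √4.75 ≈ 2.179 rad/s.

ω_d ≈ 2.179 rad/s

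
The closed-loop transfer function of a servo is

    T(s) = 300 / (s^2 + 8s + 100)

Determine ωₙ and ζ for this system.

ωₙ = 10 rad/s, ζ = 0.4

Compare the denominator to the standard form s^2 + 2ζωₙs + ωₙ².
ωₙ² = 100, so ωₙ = 10 rad/s.
2ζωₙ = 8, so ζ = 8/(2·10) = 0.4.
With ζ = 0.4 the response is underdamped.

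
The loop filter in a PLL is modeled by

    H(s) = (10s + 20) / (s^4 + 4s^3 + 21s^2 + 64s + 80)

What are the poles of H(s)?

s = 4j, -4j, -2 + j, -2 - j

The poles are the roots of the denominator s^4 + 4s^3 + 21s^2 + 64s + 80 = 0.
No real roots exist; factor into two real quadratics: (s^2 + 16)(s^2 + 4s + 5) = 0.
Each quadratic gives a conjugate pair via the quadratic formula.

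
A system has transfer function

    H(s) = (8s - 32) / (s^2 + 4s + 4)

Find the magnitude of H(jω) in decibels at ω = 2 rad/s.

Substitute s = j2: numerator = -32 + j16, denominator = j8.
|H(j2)| = |-32 + j16| / |j8| = 35.777 / 8 ≈ 4.472.
In decibels: 20·log₁₀(4.472) ≈ 13.0 dB.

|H(j2)|_dB ≈ 13.0 dB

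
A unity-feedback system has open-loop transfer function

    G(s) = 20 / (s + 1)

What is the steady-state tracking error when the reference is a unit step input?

G(s) has no poles at the origin.
This is a Type 0 system. Kp = lim_{s→0} G(s) = 20/1.
e_ss = 1/(1 + Kp) = 1/(1 + 20) = 1/21 ≈ 0.04762.

e_ss = 0.04762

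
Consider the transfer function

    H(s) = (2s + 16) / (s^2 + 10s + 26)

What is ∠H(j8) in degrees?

∠H(j8) ≈ -70.41°

At s = j8: numerator = 16 + j16, denominator = -38 + j80.
∠H = ∠num − ∠den = 45° − (115.41°) = -70.41°.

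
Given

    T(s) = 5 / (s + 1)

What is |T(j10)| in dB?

Substitute s = j10: numerator = 5, denominator = 1 + j10.
|T(j10)| = |5| / |1 + j10| = 5 / 10.050 ≈ 0.4975.
In decibels: 20·log₁₀(0.4975) ≈ -6.06 dB.

|T(j10)|_dB ≈ -6.06 dB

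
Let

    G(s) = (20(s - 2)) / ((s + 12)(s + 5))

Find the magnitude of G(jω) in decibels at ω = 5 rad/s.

|G(j5)|_dB ≈ 1.38 dB

Substitute s = j5: numerator = -40 + j100, denominator = 35 + j85.
|G(j5)| = |-40 + j100| / |35 + j85| = 107.70 / 91.924 ≈ 1.172.
In decibels: 20·log₁₀(1.172) ≈ 1.38 dB.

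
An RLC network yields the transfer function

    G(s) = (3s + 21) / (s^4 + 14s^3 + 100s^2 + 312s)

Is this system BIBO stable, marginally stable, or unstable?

The denominator s^4 + 14s^3 + 100s^2 + 312s factors as s(s + 6)(s^2 + 8s + 52), giving poles at s = 0, -6, -4 ± 6j.
Since the simple pole(s) at s = 0 lie on the jω-axis with none in the right half-plane, the system is marginally stable.

marginally stable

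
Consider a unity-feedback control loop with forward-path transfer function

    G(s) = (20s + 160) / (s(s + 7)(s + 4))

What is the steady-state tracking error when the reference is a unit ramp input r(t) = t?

G(s) has one pole at the origin.
This is a Type 1 system. Kv = lim_{s→0} s·G(s) = 160/28 = 40/7.
e_ss = 1/Kv = 1/(40/7) = 7/40 ≈ 0.1750.

e_ss = 0.1750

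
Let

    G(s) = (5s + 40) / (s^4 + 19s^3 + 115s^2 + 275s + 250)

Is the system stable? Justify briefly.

stable

The denominator s^4 + 19s^3 + 115s^2 + 275s + 250 factors as (s + 10)(s + 5)(s^2 + 4s + 5), giving poles at s = -10, -5, -2 ± j.
Since all poles lie strictly in the left half-plane, the system is stable.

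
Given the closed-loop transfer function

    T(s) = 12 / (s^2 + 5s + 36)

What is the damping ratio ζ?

ζ ≈ 0.4167

Compare the denominator to the standard form s^2 + 2ζωₙs + ωₙ².
ωₙ² = 36, so ωₙ = 6 rad/s.
2ζωₙ = 5, so ζ = 5/(2·6) ≈ 0.4167.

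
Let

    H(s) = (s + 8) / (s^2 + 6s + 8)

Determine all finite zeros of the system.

Set the numerator to zero: s + 8 = 0.
So s = -8.

s = -8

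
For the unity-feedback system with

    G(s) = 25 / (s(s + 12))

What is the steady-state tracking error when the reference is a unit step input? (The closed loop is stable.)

e_ss = 0

G(s) has one pole at the origin.
This is a Type 1 system; for a step input the steady-state error is zero.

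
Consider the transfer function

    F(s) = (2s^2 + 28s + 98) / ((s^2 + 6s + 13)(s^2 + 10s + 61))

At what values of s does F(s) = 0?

s = -7, -7

Set the numerator to zero: 2s^2 + 28s + 98 = 0, i.e. 2·(s^2 + 14s + 49) = 0.
Factoring: (s + 7)^2 = 0.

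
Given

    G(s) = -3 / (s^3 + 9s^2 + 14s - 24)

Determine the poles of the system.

s = -4, 1, -6

The poles are the roots of the denominator s^3 + 9s^2 + 14s - 24 = 0.
Trying s = -4: the polynomial evaluates to 0, so (s + 4) is a factor.
Dividing out leaves s^2 + 5s - 6 = 0.
Factoring the quadratic: (s - 1)(s + 6) = 0.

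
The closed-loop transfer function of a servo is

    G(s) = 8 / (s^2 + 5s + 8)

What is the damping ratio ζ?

Compare the denominator to the standard form s^2 + 2ζωₙs + ωₙ².
ωₙ² = 8, so ωₙ = √8 ≈ 2.828 rad/s.
2ζωₙ = 5, so ζ = 5/(2·√8) ≈ 0.8839.

ζ ≈ 0.8839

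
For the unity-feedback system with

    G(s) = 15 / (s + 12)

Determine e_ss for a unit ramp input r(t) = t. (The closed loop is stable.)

e_ss = ∞

G(s) has no poles at the origin.
This is a Type 0 system; Kv = lim_{s→0} s·G(s) = 0, so the steady-state error for a ramp input is infinite.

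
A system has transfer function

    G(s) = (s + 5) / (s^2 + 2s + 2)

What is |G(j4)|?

Substitute s = j4: numerator = 5 + j4, denominator = -14 + j8.
|G(j4)| = |5 + j4| / |-14 + j8| = 6.4031 / 16.125 ≈ 0.3971.

|G(j4)| ≈ 0.3971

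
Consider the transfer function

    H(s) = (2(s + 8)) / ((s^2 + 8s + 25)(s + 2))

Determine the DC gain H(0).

H(0) = 8/25 ≈ 0.3200

At s = 0 each factor (s + a) contributes a and each (s^2 + bs + c) contributes c.
H(0) = 2·(8) / ((25) · (2)) = 16/50 = 8/25.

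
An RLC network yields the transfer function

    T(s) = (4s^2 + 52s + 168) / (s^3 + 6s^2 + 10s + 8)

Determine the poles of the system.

s = -1 ± j, -4

The poles are the roots of the denominator s^3 + 6s^2 + 10s + 8 = 0.
Trying s = -4: the polynomial evaluates to 0, so (s + 4) is a factor.
Dividing out leaves s^2 + 2s + 2 = 0.
The quadratic formula then gives s = -1 ± 1j.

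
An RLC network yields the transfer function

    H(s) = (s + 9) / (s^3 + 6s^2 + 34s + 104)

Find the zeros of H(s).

s = -9

Set the numerator to zero: s + 9 = 0.
So s = -9.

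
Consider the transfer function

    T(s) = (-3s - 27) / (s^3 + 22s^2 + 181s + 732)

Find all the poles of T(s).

The poles are the roots of the denominator s^3 + 22s^2 + 181s + 732 = 0.
Trying s = -12: the polynomial evaluates to 0, so (s + 12) is a factor.
Dividing out leaves s^2 + 10s + 61 = 0.
The quadratic formula then gives s = -5 ± 6j.

s = -5 ± 6j, -12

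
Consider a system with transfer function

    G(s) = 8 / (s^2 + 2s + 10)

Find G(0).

G(0) = 4/5 ≈ 0.8000

Set s = 0: G(0) = (8) / (10) = 4/5.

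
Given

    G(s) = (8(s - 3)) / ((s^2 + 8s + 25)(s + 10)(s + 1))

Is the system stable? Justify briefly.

The poles can be read from the denominator factors: s = -4 + 3j, -4 - 3j, -10, -1.
Since all poles lie strictly in the left half-plane, the system is stable.

stable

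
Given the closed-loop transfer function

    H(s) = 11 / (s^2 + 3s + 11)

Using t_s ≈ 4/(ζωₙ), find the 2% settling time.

t_s ≈ 2.667 s

Comparing s^2 + 3s + 11 to s^2 + 2ζωₙs + ωₙ²: ωₙ = √11 ≈ 3.317 rad/s and ζ = 3/(2·√11) ≈ 0.4523.
ζωₙ = 3/2 = 1.5, so t_s ≈ 4/(ζωₙ) = 4/1.5 ≈ 2.667 s.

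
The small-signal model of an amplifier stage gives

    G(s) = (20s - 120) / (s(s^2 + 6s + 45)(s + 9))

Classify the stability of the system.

marginally stable

The poles can be read from the denominator factors: s = 0, -3 ± 6j, -9.
Since the simple pole(s) at s = 0 lie on the jω-axis with none in the right half-plane, the system is marginally stable.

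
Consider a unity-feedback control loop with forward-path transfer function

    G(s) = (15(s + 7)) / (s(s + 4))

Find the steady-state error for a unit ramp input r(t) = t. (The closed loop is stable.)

e_ss = 0.03810

G(s) has one pole at the origin.
This is a Type 1 system. Kv = lim_{s→0} s·G(s) = 105/4.
e_ss = 1/Kv = 1/(105/4) = 4/105 ≈ 0.03810.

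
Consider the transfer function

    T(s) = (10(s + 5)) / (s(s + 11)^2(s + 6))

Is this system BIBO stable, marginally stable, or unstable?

The poles can be read from the denominator factors: s = 0, -11, -11, -6.
Since the simple pole(s) at s = 0 lie on the jω-axis with none in the right half-plane, the system is marginally stable.

marginally stable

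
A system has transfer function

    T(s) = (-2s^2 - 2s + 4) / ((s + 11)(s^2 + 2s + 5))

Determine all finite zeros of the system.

s = -2, 1

Set the numerator to zero: -2s^2 - 2s + 4 = 0, i.e. -2·(s^2 + s - 2) = 0.
Factoring: (s + 2)(s - 1) = 0.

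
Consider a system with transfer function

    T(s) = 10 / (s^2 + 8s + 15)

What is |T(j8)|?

|T(j8)| ≈ 0.1241

Substitute s = j8: numerator = 10, denominator = -49 + j64.
|T(j8)| = |10| / |-49 + j64| = 10 / 80.604 ≈ 0.1241.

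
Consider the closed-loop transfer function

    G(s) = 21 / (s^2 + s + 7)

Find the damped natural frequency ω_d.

Comparing s^2 + s + 7 to s^2 + 2ζωₙs + ωₙ²: ωₙ = √7 ≈ 2.646 rad/s and ζ = 1/(2·√7) ≈ 0.1890.
ζωₙ = 1/2 = 0.5, so ω_d = ωₙ√(1−ζ²) = √(ωₙ² − (ζωₙ)²) = √(7 − 0.5²) = √6.75 ≈ 2.598 rad/s.

ω_d ≈ 2.598 rad/s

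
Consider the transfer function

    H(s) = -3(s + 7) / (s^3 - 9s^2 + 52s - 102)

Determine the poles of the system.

s = 3, 3 ± 5j

The poles are the roots of the denominator s^3 - 9s^2 + 52s - 102 = 0.
Trying s = 3: the polynomial evaluates to 0, so (s - 3) is a factor.
Dividing out leaves s^2 - 6s + 34 = 0.
The quadratic formula then gives s = 3 ± 5j.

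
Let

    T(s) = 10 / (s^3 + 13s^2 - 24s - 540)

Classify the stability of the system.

unstable

The denominator s^3 + 13s^2 - 24s - 540 factors as (s + 10)(s + 9)(s - 6), giving poles at s = -10, -9, 6.
Since the pole(s) at s = 6 lie in the right half-plane, the system is unstable.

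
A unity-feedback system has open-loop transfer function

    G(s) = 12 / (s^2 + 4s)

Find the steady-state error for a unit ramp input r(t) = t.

e_ss = 0.3333

G(s) has one pole at the origin.
This is a Type 1 system. Kv = lim_{s→0} s·G(s) = 12/4 = 3.
e_ss = 1/Kv = 1/(3) = 1/3 ≈ 0.3333.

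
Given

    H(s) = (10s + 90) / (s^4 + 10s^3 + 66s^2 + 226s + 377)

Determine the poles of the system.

The poles are the roots of the denominator s^4 + 10s^3 + 66s^2 + 226s + 377 = 0.
No real roots exist; factor into two real quadratics: (s^2 + 6s + 13)(s^2 + 4s + 29) = 0.
Each quadratic gives a conjugate pair via the quadratic formula.

s = -3 + 2j, -3 - 2j, -2 + 5j, -2 - 5j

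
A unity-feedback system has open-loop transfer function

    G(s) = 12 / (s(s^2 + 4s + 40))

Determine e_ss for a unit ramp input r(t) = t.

G(s) has one pole at the origin.
This is a Type 1 system. Kv = lim_{s→0} s·G(s) = 12/40 = 3/10.
e_ss = 1/Kv = 1/(3/10) = 10/3 ≈ 3.333.

e_ss = 3.333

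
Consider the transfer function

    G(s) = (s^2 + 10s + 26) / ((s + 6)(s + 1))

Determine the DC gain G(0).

G(0) = 13/3 ≈ 4.333

At s = 0 each factor (s + a) contributes a and each (s^2 + bs + c) contributes c.
G(0) = 1·(26) / ((6) · (1)) = 26/6 = 13/3.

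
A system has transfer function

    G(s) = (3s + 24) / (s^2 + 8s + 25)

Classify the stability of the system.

stable

The denominator s^2 + 8s + 25 factors as (s^2 + 8s + 25), giving poles at s = -4 ± 3j.
Since all poles lie strictly in the left half-plane, the system is stable.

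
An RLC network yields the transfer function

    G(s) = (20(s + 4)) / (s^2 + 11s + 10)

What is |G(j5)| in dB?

Substitute s = j5: numerator = 80 + j100, denominator = -15 + j55.
|G(j5)| = |80 + j100| / |-15 + j55| = 128.06 / 57.009 ≈ 2.246.
In decibels: 20·log₁₀(2.246) ≈ 7.03 dB.

|G(j5)|_dB ≈ 7.03 dB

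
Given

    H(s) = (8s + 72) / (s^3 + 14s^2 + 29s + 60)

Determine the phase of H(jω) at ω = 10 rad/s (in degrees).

At s = j10: numerator = 72 + j80, denominator = -1340 - j710.
∠H = ∠num − ∠den = 48.013° − (-152.08°) = 200.1°, which wraps to -159.9°.

∠H(j10) ≈ -159.9°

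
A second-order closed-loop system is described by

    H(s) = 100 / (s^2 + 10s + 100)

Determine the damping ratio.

Compare the denominator to the standard form s^2 + 2ζωₙs + ωₙ².
ωₙ² = 100, so ωₙ = 10 rad/s.
2ζωₙ = 10, so ζ = 10/(2·10) = 0.5.

ζ = 0.5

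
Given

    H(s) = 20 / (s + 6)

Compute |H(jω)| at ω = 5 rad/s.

Substitute s = j5: numerator = 20, denominator = 6 + j5.
|H(j5)| = |20| / |6 + j5| = 20 / 7.8102 ≈ 2.561.

|H(j5)| ≈ 2.561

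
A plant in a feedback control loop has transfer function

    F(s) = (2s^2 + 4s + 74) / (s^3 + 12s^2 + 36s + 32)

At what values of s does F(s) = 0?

Set the numerator to zero: 2s^2 + 4s + 74 = 0, i.e. 2·(s^2 + 2s + 37) = 0.
Factoring: (s^2 + 2s + 37) = 0.

s = -1 ± 6j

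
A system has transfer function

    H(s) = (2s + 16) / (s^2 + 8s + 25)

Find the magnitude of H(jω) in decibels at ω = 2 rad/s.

Substitute s = j2: numerator = 16 + j4, denominator = 21 + j16.
|H(j2)| = |16 + j4| / |21 + j16| = 16.492 / 26.401 ≈ 0.6247.
In decibels: 20·log₁₀(0.6247) ≈ -4.09 dB.

|H(j2)|_dB ≈ -4.09 dB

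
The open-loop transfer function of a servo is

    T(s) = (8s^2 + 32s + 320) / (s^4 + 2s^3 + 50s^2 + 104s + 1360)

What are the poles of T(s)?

s = 2 + 6j, 2 - 6j, -3 + 5j, -3 - 5j

The poles are the roots of the denominator s^4 + 2s^3 + 50s^2 + 104s + 1360 = 0.
No real roots exist; factor into two real quadratics: (s^2 - 4s + 40)(s^2 + 6s + 34) = 0.
Each quadratic gives a conjugate pair via the quadratic formula.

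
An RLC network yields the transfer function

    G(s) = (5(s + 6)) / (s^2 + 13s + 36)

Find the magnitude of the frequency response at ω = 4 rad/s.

|G(j4)| ≈ 0.6472

Substitute s = j4: numerator = 30 + j20, denominator = 20 + j52.
|G(j4)| = |30 + j20| / |20 + j52| = 36.056 / 55.714 ≈ 0.6472.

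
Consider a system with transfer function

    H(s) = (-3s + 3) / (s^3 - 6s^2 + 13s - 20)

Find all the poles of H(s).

s = 1 ± 2j, 4

The poles are the roots of the denominator s^3 - 6s^2 + 13s - 20 = 0.
Trying s = 4: the polynomial evaluates to 0, so (s - 4) is a factor.
Dividing out leaves s^2 - 2s + 5 = 0.
The quadratic formula then gives s = 1 ± 2j.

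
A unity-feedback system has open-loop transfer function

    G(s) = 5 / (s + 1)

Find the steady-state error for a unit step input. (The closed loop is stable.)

G(s) has no poles at the origin.
This is a Type 0 system. Kp = lim_{s→0} G(s) = 5/1.
e_ss = 1/(1 + Kp) = 1/(1 + 5) = 1/6 ≈ 0.1667.

e_ss = 0.1667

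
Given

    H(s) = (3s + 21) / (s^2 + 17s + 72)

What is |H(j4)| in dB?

|H(j4)|_dB ≈ -11.2 dB

Substitute s = j4: numerator = 21 + j12, denominator = 56 + j68.
|H(j4)| = |21 + j12| / |56 + j68| = 24.187 / 88.091 ≈ 0.2746.
In decibels: 20·log₁₀(0.2746) ≈ -11.2 dB.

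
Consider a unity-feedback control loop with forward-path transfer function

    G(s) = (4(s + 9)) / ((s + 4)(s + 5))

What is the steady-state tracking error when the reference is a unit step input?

G(s) has no poles at the origin.
This is a Type 0 system. Kp = lim_{s→0} G(s) = 36/20 = 9/5.
e_ss = 1/(1 + Kp) = 1/(1 + 9/5) = 5/14 ≈ 0.3571.

e_ss = 0.3571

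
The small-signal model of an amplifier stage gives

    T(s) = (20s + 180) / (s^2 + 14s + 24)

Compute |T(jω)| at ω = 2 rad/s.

|T(j2)| ≈ 5.359

Substitute s = j2: numerator = 180 + j40, denominator = 20 + j28.
|T(j2)| = |180 + j40| / |20 + j28| = 184.39 / 34.409 ≈ 5.359.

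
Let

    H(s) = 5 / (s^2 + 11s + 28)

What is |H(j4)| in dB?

Substitute s = j4: numerator = 5, denominator = 12 + j44.
|H(j4)| = |5| / |12 + j44| = 5 / 45.607 ≈ 0.1096.
In decibels: 20·log₁₀(0.1096) ≈ -19.2 dB.

|H(j4)|_dB ≈ -19.2 dB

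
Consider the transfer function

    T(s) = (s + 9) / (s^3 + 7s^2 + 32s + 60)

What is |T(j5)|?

|T(j5)| ≈ 0.08565

Substitute s = j5: numerator = 9 + j5, denominator = -115 + j35.
|T(j5)| = |9 + j5| / |-115 + j35| = 10.296 / 120.21 ≈ 0.08565.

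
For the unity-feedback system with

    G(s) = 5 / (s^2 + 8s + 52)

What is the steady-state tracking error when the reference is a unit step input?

e_ss = 0.9123

G(s) has no poles at the origin.
This is a Type 0 system. Kp = lim_{s→0} G(s) = 5/52.
e_ss = 1/(1 + Kp) = 1/(1 + 5/52) = 52/57 ≈ 0.9123.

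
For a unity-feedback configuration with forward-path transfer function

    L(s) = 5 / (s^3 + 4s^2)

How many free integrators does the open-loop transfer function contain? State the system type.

Type 2

Factor s from the denominator: s^3 + 4s^2 = s^2·(s + 4).
There are 2 poles at the origin, so the system is Type 2.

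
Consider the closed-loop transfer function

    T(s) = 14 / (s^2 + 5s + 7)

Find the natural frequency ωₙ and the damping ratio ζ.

ωₙ ≈ 2.646 rad/s, ζ ≈ 0.9449

Compare the denominator to the standard form s^2 + 2ζωₙs + ωₙ².
ωₙ² = 7, so ωₙ = √7 ≈ 2.646 rad/s.
2ζωₙ = 5, so ζ = 5/(2·√7) ≈ 0.9449.
With ζ = 0.9449 the response is underdamped.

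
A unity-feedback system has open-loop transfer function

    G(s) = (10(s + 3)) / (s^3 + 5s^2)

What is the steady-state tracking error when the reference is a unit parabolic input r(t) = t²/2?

G(s) has 2 poles at the origin.
This is a Type 2 system. Ka = lim_{s→0} s^2·G(s) = 30/5 = 6.
e_ss = 1/Ka = 1/(6) = 1/6 ≈ 0.1667.

e_ss = 0.1667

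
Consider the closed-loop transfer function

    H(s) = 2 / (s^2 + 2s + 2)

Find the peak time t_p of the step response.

t_p ≈ 3.142 s

Comparing s^2 + 2s + 2 to s^2 + 2ζωₙs + ωₙ²: ωₙ = √2 ≈ 1.414 rad/s and ζ = 2/(2·√2) ≈ 0.7071.
ζωₙ = 2/2 = 1, so ω_d = ωₙ√(1−ζ²) = √(ωₙ² − (ζωₙ)²) = √(2 − 1²) = √1 = 1 rad/s.
t_p = π/ω_d = π/1 ≈ 3.142 s.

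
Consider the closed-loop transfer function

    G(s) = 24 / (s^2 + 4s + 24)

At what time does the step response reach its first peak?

Comparing s^2 + 4s + 24 to s^2 + 2ζωₙs + ωₙ²: ωₙ = √24 ≈ 4.899 rad/s and ζ = 4/(2·√24) ≈ 0.4082.
ζωₙ = 4/2 = 2, so ω_d = ωₙ√(1−ζ²) = √(ωₙ² − (ζωₙ)²) = √(24 − 2²) = √20 ≈ 4.472 rad/s.
t_p = π/ω_d = π/4.472 ≈ 0.7025 s.

t_p ≈ 0.7025 s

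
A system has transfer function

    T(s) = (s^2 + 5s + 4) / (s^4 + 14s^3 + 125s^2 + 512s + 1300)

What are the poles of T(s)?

s = -3 ± 4j, -4 ± 6j

The poles are the roots of the denominator s^4 + 14s^3 + 125s^2 + 512s + 1300 = 0.
No real roots exist; factor into two real quadratics: (s^2 + 6s + 25)(s^2 + 8s + 52) = 0.
Each quadratic gives a conjugate pair via the quadratic formula.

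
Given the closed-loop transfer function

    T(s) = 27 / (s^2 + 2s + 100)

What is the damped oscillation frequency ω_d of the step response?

Comparing s^2 + 2s + 100 to s^2 + 2ζωₙs + ωₙ²: ωₙ = 10 rad/s and ζ = 2/(2·10) = 0.1.
ζωₙ = 2/2 = 1, so ω_d = ωₙ√(1−ζ²) = √(ωₙ² − (ζωₙ)²) = √(100 − 1²) = √99 ≈ 9.950 rad/s.

ω_d ≈ 9.950 rad/s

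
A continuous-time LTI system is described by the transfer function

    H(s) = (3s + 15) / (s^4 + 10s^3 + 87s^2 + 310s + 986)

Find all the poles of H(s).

The poles are the roots of the denominator s^4 + 10s^3 + 87s^2 + 310s + 986 = 0.
No real roots exist; factor into two real quadratics: (s^2 + 6s + 34)(s^2 + 4s + 29) = 0.
Each quadratic gives a conjugate pair via the quadratic formula.

s = -3 + 5j, -3 - 5j, -2 + 5j, -2 - 5j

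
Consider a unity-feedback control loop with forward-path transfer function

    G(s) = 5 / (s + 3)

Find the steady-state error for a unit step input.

e_ss = 0.3750

G(s) has no poles at the origin.
This is a Type 0 system. Kp = lim_{s→0} G(s) = 5/3.
e_ss = 1/(1 + Kp) = 1/(1 + 5/3) = 3/8 ≈ 0.3750.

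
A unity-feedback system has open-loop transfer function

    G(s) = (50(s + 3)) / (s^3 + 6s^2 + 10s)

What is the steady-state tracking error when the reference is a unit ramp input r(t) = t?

G(s) has one pole at the origin.
This is a Type 1 system. Kv = lim_{s→0} s·G(s) = 150/10 = 15.
e_ss = 1/Kv = 1/(15) = 1/15 ≈ 0.06667.

e_ss = 0.06667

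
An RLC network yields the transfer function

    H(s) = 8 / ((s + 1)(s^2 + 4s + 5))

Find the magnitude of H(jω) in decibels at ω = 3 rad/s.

|H(j3)|_dB ≈ -14.0 dB

Substitute s = j3: numerator = 8, denominator = -40.
|H(j3)| = |8| / |-40| = 8 / 40 = 0.2000.
In decibels: 20·log₁₀(0.2000) ≈ -14.0 dB.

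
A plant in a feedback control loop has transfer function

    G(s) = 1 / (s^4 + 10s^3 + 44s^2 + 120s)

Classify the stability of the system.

marginally stable

The denominator s^4 + 10s^3 + 44s^2 + 120s factors as s(s^2 + 4s + 20)(s + 6), giving poles at s = 0, -2 + 4j, -2 - 4j, -6.
Since the simple pole(s) at s = 0 lie on the jω-axis with none in the right half-plane, the system is marginally stable.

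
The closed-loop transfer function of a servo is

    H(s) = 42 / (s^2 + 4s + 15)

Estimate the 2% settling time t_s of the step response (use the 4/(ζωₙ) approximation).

Comparing s^2 + 4s + 15 to s^2 + 2ζωₙs + ωₙ²: ωₙ = √15 ≈ 3.873 rad/s and ζ = 4/(2·√15) ≈ 0.5164.
ζωₙ = 4/2 = 2, so t_s ≈ 4/(ζωₙ) = 4/2 = 2 s.

t_s ≈ 2 s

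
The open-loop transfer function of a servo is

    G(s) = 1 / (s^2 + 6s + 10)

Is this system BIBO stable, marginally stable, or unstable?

stable

The denominator s^2 + 6s + 10 factors as (s^2 + 6s + 10), giving poles at s = -3 + j, -3 - j.
Since all poles lie strictly in the left half-plane, the system is stable.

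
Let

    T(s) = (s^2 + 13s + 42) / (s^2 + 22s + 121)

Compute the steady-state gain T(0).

T(0) = 42/121 ≈ 0.3471

Set s = 0: T(0) = (42) / (121) = 42/121.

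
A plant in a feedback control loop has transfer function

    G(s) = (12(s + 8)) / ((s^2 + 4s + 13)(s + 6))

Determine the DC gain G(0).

At s = 0 each factor (s + a) contributes a and each (s^2 + bs + c) contributes c.
G(0) = 12·(8) / ((13) · (6)) = 96/78 = 16/13.

G(0) = 16/13 ≈ 1.231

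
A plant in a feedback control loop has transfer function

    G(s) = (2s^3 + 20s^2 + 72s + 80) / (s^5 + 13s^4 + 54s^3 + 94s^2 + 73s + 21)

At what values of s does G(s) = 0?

Set the numerator to zero: 2s^3 + 20s^2 + 72s + 80 = 0, i.e. 2·(s^3 + 10s^2 + 36s + 40) = 0.
Factoring: (s + 2)(s^2 + 8s + 20) = 0.

s = -2, -4 + 2j, -4 - 2j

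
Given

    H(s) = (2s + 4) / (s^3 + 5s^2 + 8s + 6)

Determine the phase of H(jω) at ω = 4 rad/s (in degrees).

∠H(j4) ≈ -140.0°

At s = j4: numerator = 4 + j8, denominator = -74 - j32.
∠H = ∠num − ∠den = 63.435° − (-156.61°) = 220.0°, which wraps to -140.0°.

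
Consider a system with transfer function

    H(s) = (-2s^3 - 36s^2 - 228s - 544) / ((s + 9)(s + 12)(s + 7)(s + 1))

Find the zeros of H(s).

s = -8, -5 + 3j, -5 - 3j

Set the numerator to zero: -2s^3 - 36s^2 - 228s - 544 = 0, i.e. -2·(s^3 + 18s^2 + 114s + 272) = 0.
Factoring: (s + 8)(s^2 + 10s + 34) = 0.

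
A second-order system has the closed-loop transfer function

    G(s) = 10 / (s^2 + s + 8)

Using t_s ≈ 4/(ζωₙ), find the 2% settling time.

t_s ≈ 8 s

Comparing s^2 + s + 8 to s^2 + 2ζωₙs + ωₙ²: ωₙ = √8 ≈ 2.828 rad/s and ζ = 1/(2·√8) ≈ 0.1768.
ζωₙ = 1/2 = 0.5, so t_s ≈ 4/(ζωₙ) = 4/0.5 = 8 s.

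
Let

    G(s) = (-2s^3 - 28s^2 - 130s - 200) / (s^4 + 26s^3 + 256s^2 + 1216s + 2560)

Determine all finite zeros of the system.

Set the numerator to zero: -2s^3 - 28s^2 - 130s - 200 = 0, i.e. -2·(s^3 + 14s^2 + 65s + 100) = 0.
Factoring: (s + 5)^2(s + 4) = 0.

s = -5, -4, -5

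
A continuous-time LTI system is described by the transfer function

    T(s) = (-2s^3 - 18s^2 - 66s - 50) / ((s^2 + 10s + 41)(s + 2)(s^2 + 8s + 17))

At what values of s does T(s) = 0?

Set the numerator to zero: -2s^3 - 18s^2 - 66s - 50 = 0, i.e. -2·(s^3 + 9s^2 + 33s + 25) = 0.
Factoring: (s^2 + 8s + 25)(s + 1) = 0.

s = -4 + 3j, -4 - 3j, -1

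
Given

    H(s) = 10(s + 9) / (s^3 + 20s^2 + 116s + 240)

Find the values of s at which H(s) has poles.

s = -4 + 2j, -4 - 2j, -12

The poles are the roots of the denominator s^3 + 20s^2 + 116s + 240 = 0.
Trying s = -12: the polynomial evaluates to 0, so (s + 12) is a factor.
Dividing out leaves s^2 + 8s + 20 = 0.
The quadratic formula then gives s = -4 ± 2j.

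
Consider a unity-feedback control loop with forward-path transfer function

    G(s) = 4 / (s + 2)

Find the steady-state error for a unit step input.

G(s) has no poles at the origin.
This is a Type 0 system. Kp = lim_{s→0} G(s) = 4/2 = 2.
e_ss = 1/(1 + Kp) = 1/(1 + 2) = 1/3 ≈ 0.3333.

e_ss = 0.3333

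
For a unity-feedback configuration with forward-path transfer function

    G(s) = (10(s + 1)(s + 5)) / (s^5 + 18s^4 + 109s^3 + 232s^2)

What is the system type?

Type 2

The denominator has 2 factors of s at the origin (free integrators), so this is a Type 2 system.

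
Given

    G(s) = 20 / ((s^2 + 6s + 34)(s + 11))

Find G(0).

Set s = 0: G(0) = (20) / (374) = 10/187.

G(0) = 10/187 ≈ 0.05348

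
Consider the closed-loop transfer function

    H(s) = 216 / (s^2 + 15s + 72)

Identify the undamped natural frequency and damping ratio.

ωₙ ≈ 8.485 rad/s, ζ ≈ 0.8839

Compare the denominator to the standard form s^2 + 2ζωₙs + ωₙ².
ωₙ² = 72, so ωₙ = √72 ≈ 8.485 rad/s.
2ζωₙ = 15, so ζ = 15/(2·√72) ≈ 0.8839.
With ζ = 0.8839 the response is underdamped.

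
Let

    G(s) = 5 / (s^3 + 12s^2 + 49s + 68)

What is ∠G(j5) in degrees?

At s = j5: numerator = 5, denominator = -232 + j120.
∠G = ∠num − ∠den = 0° − (152.65°) = -152.7°.

∠G(j5) ≈ -152.7°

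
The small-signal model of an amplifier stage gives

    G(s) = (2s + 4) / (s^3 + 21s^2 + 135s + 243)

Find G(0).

G(0) = 4/243 ≈ 0.01646

Set s = 0: G(0) = (4) / (243) = 4/243.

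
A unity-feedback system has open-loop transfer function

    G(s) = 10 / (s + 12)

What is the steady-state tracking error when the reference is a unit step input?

e_ss = 0.5455

G(s) has no poles at the origin.
This is a Type 0 system. Kp = lim_{s→0} G(s) = 10/12 = 5/6.
e_ss = 1/(1 + Kp) = 1/(1 + 5/6) = 6/11 ≈ 0.5455.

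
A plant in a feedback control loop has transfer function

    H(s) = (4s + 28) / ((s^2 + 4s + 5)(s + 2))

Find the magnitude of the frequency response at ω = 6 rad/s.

|H(j6)| ≈ 0.1487

Substitute s = j6: numerator = 28 + j24, denominator = -206 - j138.
|H(j6)| = |28 + j24| / |-206 - j138| = 36.878 / 247.95 ≈ 0.1487.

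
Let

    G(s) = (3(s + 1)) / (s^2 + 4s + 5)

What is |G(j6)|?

Substitute s = j6: numerator = 3 + j18, denominator = -31 + j24.
|G(j6)| = |3 + j18| / |-31 + j24| = 18.248 / 39.205 ≈ 0.4655.

|G(j6)| ≈ 0.4655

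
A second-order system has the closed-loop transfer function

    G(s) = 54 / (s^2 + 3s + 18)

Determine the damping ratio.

Compare the denominator to the standard form s^2 + 2ζωₙs + ωₙ².
ωₙ² = 18, so ωₙ = √18 ≈ 4.243 rad/s.
2ζωₙ = 3, so ζ = 3/(2·√18) ≈ 0.3536.

ζ ≈ 0.3536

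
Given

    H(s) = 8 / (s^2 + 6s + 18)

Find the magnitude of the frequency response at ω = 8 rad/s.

|H(j8)| ≈ 0.1203

Substitute s = j8: numerator = 8, denominator = -46 + j48.
|H(j8)| = |8| / |-46 + j48| = 8 / 66.483 ≈ 0.1203.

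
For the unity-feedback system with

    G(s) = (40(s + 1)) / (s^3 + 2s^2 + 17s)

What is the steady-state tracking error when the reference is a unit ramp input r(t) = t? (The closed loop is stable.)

e_ss = 0.4250

G(s) has one pole at the origin.
This is a Type 1 system. Kv = lim_{s→0} s·G(s) = 40/17.
e_ss = 1/Kv = 1/(40/17) = 17/40 ≈ 0.4250.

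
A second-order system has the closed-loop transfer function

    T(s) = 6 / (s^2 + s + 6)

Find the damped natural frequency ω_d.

ω_d ≈ 2.398 rad/s

Comparing s^2 + s + 6 to s^2 + 2ζωₙs + ωₙ²: ωₙ = √6 ≈ 2.449 rad/s and ζ = 1/(2·√6) ≈ 0.2041.
ζωₙ = 1/2 = 0.5, so ω_d = ωₙ√(1−ζ²) = √(ωₙ² − (ζωₙ)²) = √(6 − 0.5²) = √5.75 ≈ 2.398 rad/s.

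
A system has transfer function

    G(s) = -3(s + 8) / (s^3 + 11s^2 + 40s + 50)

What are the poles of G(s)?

The poles are the roots of the denominator s^3 + 11s^2 + 40s + 50 = 0.
Trying s = -5: the polynomial evaluates to 0, so (s + 5) is a factor.
Dividing out leaves s^2 + 6s + 10 = 0.
The quadratic formula then gives s = -3 ± 1j.

s = -3 + j, -3 - j, -5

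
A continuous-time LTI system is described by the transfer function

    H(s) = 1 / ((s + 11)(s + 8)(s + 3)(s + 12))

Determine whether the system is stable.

The poles can be read from the denominator factors: s = -11, -8, -3, -12.
Since all poles lie strictly in the left half-plane, the system is stable.

stable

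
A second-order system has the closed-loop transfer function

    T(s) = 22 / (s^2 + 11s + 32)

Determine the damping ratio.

ζ ≈ 0.9723

Compare the denominator to the standard form s^2 + 2ζωₙs + ωₙ².
ωₙ² = 32, so ωₙ = √32 ≈ 5.657 rad/s.
2ζωₙ = 11, so ζ = 11/(2·√32) ≈ 0.9723.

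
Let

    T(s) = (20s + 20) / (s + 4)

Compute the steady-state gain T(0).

Set s = 0: T(0) = (20) / (4) = 5.

T(0) = 5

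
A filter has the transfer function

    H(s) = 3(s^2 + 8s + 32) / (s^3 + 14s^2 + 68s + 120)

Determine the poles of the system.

The poles are the roots of the denominator s^3 + 14s^2 + 68s + 120 = 0.
Trying s = -6: the polynomial evaluates to 0, so (s + 6) is a factor.
Dividing out leaves s^2 + 8s + 20 = 0.
The quadratic formula then gives s = -4 ± 2j.

s = -4 ± 2j, -6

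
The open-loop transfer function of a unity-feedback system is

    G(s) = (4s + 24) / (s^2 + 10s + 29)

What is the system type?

Type 0

The denominator has no factor of s at the origin — no free integrator — so this is a Type 0 system.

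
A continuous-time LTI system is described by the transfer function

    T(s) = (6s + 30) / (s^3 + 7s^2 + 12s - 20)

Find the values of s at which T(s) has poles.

s = -4 ± 2j, 1

The poles are the roots of the denominator s^3 + 7s^2 + 12s - 20 = 0.
Trying s = 1: the polynomial evaluates to 0, so (s - 1) is a factor.
Dividing out leaves s^2 + 8s + 20 = 0.
The quadratic formula then gives s = -4 ± 2j.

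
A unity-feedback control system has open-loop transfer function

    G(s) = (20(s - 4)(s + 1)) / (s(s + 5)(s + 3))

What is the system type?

The denominator has 1 factor of s at the origin (free integrator), so this is a Type 1 system.

Type 1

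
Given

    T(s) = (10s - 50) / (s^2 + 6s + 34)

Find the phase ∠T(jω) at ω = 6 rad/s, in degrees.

At s = j6: numerator = -50 + j60, denominator = -2 + j36.
∠T = ∠num − ∠den = 129.81° − (93.180°) = 36.63°.

∠T(j6) ≈ 36.63°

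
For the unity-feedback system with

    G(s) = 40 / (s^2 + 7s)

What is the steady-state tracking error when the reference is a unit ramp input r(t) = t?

G(s) has one pole at the origin.
This is a Type 1 system. Kv = lim_{s→0} s·G(s) = 40/7.
e_ss = 1/Kv = 1/(40/7) = 7/40 ≈ 0.1750.

e_ss = 0.1750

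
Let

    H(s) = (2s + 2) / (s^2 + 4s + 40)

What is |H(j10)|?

Substitute s = j10: numerator = 2 + j20, denominator = -60 + j40.
|H(j10)| = |2 + j20| / |-60 + j40| = 20.100 / 72.111 ≈ 0.2787.

|H(j10)| ≈ 0.2787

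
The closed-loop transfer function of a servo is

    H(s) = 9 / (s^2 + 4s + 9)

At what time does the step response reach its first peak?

Comparing s^2 + 4s + 9 to s^2 + 2ζωₙs + ωₙ²: ωₙ = 3 rad/s and ζ = 4/(2·3) ≈ 0.6667.
ζωₙ = 4/2 = 2, so ω_d = ωₙ√(1−ζ²) = √(ωₙ² − (ζωₙ)²) = √(9 − 2²) = √5 ≈ 2.236 rad/s.
t_p = π/ω_d = π/2.236 ≈ 1.405 s.

t_p ≈ 1.405 s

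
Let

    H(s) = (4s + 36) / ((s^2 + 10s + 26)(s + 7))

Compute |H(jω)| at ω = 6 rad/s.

|H(j6)| ≈ 0.07715

Substitute s = j6: numerator = 36 + j24, denominator = -430 + j360.
|H(j6)| = |36 + j24| / |-430 + j360| = 43.267 / 560.80 ≈ 0.07715.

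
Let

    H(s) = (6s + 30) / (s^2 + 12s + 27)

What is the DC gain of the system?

H(0) = 10/9 ≈ 1.111

Set s = 0: H(0) = (30) / (27) = 10/9.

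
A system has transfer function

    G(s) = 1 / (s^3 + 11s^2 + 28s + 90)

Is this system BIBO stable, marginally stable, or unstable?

The denominator s^3 + 11s^2 + 28s + 90 factors as (s^2 + 2s + 10)(s + 9), giving poles at s = -1 + 3j, -1 - 3j, -9.
Since all poles lie strictly in the left half-plane, the system is stable.

stable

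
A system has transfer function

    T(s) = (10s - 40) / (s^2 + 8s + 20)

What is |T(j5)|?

|T(j5)| ≈ 1.588

Substitute s = j5: numerator = -40 + j50, denominator = -5 + j40.
|T(j5)| = |-40 + j50| / |-5 + j40| = 64.031 / 40.311 ≈ 1.588.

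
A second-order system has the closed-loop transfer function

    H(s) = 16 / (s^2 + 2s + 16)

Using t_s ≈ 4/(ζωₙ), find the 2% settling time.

t_s ≈ 4 s

Comparing s^2 + 2s + 16 to s^2 + 2ζωₙs + ωₙ²: ωₙ = 4 rad/s and ζ = 2/(2·4) = 0.25.
ζωₙ = 2/2 = 1, so t_s ≈ 4/(ζωₙ) = 4/1 = 4 s.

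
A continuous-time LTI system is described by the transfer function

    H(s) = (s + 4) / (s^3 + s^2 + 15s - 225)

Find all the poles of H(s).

s = -3 + 6j, -3 - 6j, 5

The poles are the roots of the denominator s^3 + s^2 + 15s - 225 = 0.
Trying s = 5: the polynomial evaluates to 0, so (s - 5) is a factor.
Dividing out leaves s^2 + 6s + 45 = 0.
The quadratic formula then gives s = -3 ± 6j.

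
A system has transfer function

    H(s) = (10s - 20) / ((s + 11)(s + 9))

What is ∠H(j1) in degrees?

∠H(j1) ≈ 141.9°

At s = j1: numerator = -20 + j10, denominator = 98 + j20.
∠H = ∠num − ∠den = 153.43° − (11.535°) = 141.9°.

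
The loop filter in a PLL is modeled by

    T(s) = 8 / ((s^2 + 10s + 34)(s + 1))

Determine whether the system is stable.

stable

The poles can be read from the denominator factors: s = -5 + 3j, -5 - 3j, -1.
Since all poles lie strictly in the left half-plane, the system is stable.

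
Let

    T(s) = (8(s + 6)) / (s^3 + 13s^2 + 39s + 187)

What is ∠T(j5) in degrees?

At s = j5: numerator = 48 + j40, denominator = -138 + j70.
∠T = ∠num − ∠den = 39.806° − (153.10°) = -113.3°.

∠T(j5) ≈ -113.3°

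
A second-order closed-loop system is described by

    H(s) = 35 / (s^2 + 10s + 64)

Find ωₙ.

ωₙ = 8 rad/s

Compare the denominator to the standard form s^2 + 2ζωₙs + ωₙ².
ωₙ² = 64, so ωₙ = 8 rad/s.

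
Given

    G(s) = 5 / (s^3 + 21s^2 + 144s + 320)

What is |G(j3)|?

Substitute s = j3: numerator = 5, denominator = 131 + j405.
|G(j3)| = |5| / |131 + j405| = 5 / 425.66 ≈ 0.01175.

|G(j3)| ≈ 0.01175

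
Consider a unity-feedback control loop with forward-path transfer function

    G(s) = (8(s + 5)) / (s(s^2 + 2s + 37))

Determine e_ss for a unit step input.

e_ss = 0

G(s) has one pole at the origin.
This is a Type 1 system; for a step input the steady-state error is zero.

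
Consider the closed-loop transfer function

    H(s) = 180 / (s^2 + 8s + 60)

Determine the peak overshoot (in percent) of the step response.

%OS ≈ 15.0%

Comparing s^2 + 8s + 60 to s^2 + 2ζωₙs + ωₙ²: ωₙ = √60 ≈ 7.746 rad/s and ζ = 8/(2·√60) ≈ 0.5164.
%OS = 100·exp(−πζ/√(1−ζ²)) = 100·exp(−π·0.5164/√(1−0.5164²)) ≈ 15.0%.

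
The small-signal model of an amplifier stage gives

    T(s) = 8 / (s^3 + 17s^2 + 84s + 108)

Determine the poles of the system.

The poles are the roots of the denominator s^3 + 17s^2 + 84s + 108 = 0.
Trying s = -9: the polynomial evaluates to 0, so (s + 9) is a factor.
Dividing out leaves s^2 + 8s + 12 = 0.
Factoring the quadratic: (s + 6)(s + 2) = 0.

s = -9, -6, -2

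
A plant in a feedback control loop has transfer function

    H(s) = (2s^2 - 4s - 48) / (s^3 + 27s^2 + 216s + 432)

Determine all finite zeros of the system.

s = -4, 6

Set the numerator to zero: 2s^2 - 4s - 48 = 0, i.e. 2·(s^2 - 2s - 24) = 0.
Factoring: (s + 4)(s - 6) = 0.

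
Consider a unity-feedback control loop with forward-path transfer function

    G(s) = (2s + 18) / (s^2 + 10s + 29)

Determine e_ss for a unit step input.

G(s) has no poles at the origin.
This is a Type 0 system. Kp = lim_{s→0} G(s) = 18/29.
e_ss = 1/(1 + Kp) = 1/(1 + 18/29) = 29/47 ≈ 0.6170.

e_ss = 0.6170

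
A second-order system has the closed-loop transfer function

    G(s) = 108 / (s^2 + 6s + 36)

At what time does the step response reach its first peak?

t_p ≈ 0.6046 s

Comparing s^2 + 6s + 36 to s^2 + 2ζωₙs + ωₙ²: ωₙ = 6 rad/s and ζ = 6/(2·6) = 0.5.
ζωₙ = 6/2 = 3, so ω_d = ωₙ√(1−ζ²) = √(ωₙ² − (ζωₙ)²) = √(36 − 3²) = √27 ≈ 5.196 rad/s.
t_p = π/ω_d = π/5.196 ≈ 0.6046 s.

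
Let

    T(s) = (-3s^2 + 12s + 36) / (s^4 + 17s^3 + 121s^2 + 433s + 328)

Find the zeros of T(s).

Set the numerator to zero: -3s^2 + 12s + 36 = 0, i.e. -3·(s^2 - 4s - 12) = 0.
Factoring: (s - 6)(s + 2) = 0.

s = 6, -2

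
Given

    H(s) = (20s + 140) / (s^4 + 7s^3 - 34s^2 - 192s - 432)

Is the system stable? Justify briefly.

The denominator s^4 + 7s^3 - 34s^2 - 192s - 432 factors as (s - 6)(s^2 + 4s + 8)(s + 9), giving poles at s = 6, -2 + 2j, -2 - 2j, -9.
Since the pole(s) at s = 6 lie in the right half-plane, the system is unstable.

unstable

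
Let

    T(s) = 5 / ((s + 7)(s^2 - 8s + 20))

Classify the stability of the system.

unstable

The poles can be read from the denominator factors: s = -7, 4 ± 2j.
Since the pole(s) at s = 4 ± 2j lie in the right half-plane, the system is unstable.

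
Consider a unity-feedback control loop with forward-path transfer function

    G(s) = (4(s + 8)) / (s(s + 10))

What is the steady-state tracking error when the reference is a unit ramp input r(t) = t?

G(s) has one pole at the origin.
This is a Type 1 system. Kv = lim_{s→0} s·G(s) = 32/10 = 16/5.
e_ss = 1/Kv = 1/(16/5) = 5/16 ≈ 0.3125.

e_ss = 0.3125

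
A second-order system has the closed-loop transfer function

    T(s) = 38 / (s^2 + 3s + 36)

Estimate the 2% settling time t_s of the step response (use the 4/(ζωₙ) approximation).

t_s ≈ 2.667 s

Comparing s^2 + 3s + 36 to s^2 + 2ζωₙs + ωₙ²: ωₙ = 6 rad/s and ζ = 3/(2·6) = 0.25.
ζωₙ = 3/2 = 1.5, so t_s ≈ 4/(ζωₙ) = 4/1.5 ≈ 2.667 s.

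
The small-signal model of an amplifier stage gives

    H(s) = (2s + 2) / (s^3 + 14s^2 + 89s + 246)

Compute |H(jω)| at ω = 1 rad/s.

|H(j1)| ≈ 0.01140

Substitute s = j1: numerator = 2 + j2, denominator = 232 + j88.
|H(j1)| = |2 + j2| / |232 + j88| = 2.8284 / 248.13 ≈ 0.01140.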